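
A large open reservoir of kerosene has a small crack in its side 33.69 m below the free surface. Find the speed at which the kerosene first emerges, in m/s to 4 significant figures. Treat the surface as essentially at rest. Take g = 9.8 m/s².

The surface is effectively still and both ends are open, so ½v² = gh and v = √(2·9.8·33.69) = 25.70 m/s.

v ≈ 25.70 m/s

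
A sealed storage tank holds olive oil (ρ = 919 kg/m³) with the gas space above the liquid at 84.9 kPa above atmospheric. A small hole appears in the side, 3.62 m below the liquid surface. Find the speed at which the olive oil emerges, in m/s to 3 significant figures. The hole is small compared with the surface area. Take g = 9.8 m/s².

v ≈ 16.0 m/s

Take point 1 at the surface (v₁ ≈ 0) and point 2 at the hole (at atmospheric pressure). Bernoulli: P₁ + ρg h = P_atm + ½ρv₂².
With P₁ − P_atm = 84900 Pa, v₂ = √(2gh + 2ΔP/ρ) = √(2·9.8·3.62 + 2·84900/919) = 16.0 m/s.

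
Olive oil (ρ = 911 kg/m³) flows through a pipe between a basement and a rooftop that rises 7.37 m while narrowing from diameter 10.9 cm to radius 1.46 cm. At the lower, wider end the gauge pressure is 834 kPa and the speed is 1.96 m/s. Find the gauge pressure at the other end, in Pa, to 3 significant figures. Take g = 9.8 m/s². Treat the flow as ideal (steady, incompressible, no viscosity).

P₂ = 430000 Pa

Mass conservation (A₁v₁ = A₂v₂) gives v₂ = 1.96 × 93.3/6.70 = 27.3 m/s.
Bernoulli: P₁ + ½ρv₁² + ρg h₁ = P₂ + ½ρv₂² + ρg h₂, so P₂ = P₁ + ½ρ(v₁² − v₂²) − ρg(h₂ − h₁).
P₂ = 834000 + ½·911·(1.96² − 27.3²) − 911·9.8·(+7.37) = 834000 + (-338000) − (65800) = 430000 Pa.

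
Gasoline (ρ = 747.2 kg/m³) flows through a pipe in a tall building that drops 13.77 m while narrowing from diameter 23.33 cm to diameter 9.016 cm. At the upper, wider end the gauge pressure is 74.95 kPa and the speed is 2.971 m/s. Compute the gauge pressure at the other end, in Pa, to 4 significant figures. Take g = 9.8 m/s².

Continuity gives A₁v₁ = A₂v₂, so v₂ = (427.5 cm²)/(63.84 cm²) × 2.971 m/s = 19.89 m/s.
Energy conservation along the streamline gives P₂ = P₁ − ½ρ(v₂² − v₁²) − ρg(h₂ − h₁).
P₂ = 74950 + ½·747.2·(2.971² − 19.89²) − 747.2·9.8·(−13.77) = 74950 + (-144600) − (-100800) = 31230 Pa.

P₂ ≈ 31230 Pa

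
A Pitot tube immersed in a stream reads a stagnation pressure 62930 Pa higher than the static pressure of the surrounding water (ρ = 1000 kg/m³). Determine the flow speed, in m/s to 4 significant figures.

v = 11.22 m/s

Bernoulli between the free stream and the stagnation point: ½ρv² = P_stag − P_static.
v = √(2ΔP/ρ) = √(2·62930/1000) = 11.22 m/s.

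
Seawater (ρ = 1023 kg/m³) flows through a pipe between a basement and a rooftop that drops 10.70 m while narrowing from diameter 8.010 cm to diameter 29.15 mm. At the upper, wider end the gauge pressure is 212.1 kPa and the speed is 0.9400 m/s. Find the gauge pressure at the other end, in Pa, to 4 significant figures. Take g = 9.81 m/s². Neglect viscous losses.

P₂ ≈ 294200 Pa

Mass conservation (A₁v₁ = A₂v₂) gives v₂ = 0.9400 × 50.39/6.674 = 7.098 m/s.
Applying Bernoulli between the two ends and solving for P₂: P₂ = P₁ + ½ρ(v₁² − v₂²) − ρgΔh.
P₂ = 212100 + ½·1023·(0.9400² − 7.098²) − 1023·9.81·(−10.70) = 212100 + (-25320) − (-107400) = 294200 Pa.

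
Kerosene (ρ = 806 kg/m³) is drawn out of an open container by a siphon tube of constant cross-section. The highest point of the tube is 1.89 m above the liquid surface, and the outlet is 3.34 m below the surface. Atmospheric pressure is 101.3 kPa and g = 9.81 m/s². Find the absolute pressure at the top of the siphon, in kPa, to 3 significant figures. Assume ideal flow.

From the surface to the outlet (both open to atmosphere, surface at rest): v = √(2g·h_out) = √(2·9.81·3.34) = 8.10 m/s.
Continuity keeps v the same throughout the tube; from surface to crest, P_atm + 0 = P_top + ½ρv² + ρg·h_top.
P_top = 101300 − ½·806·8.10² − 806·9.81·1.89 = 59900 Pa.

59.9 kPa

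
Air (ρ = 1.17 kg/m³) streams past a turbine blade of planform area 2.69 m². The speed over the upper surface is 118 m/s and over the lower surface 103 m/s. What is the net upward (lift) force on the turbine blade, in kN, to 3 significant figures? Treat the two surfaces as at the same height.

From P + ½ρv² = const at equal height, P_low − P_up = ½ρ(v_up² − v_low²).
ΔP = ½·1.17·(118² − 103²) = 1940 Pa.
Lift = ΔP · A = 1940 × 2.69 = 5220 N.

F ≈ 5.22 kN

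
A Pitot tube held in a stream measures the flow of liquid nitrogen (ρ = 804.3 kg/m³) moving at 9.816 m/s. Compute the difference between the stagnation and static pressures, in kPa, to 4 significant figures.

ΔP ≈ 38.75 kPa

At the stagnation point the flow is brought to rest, so Bernoulli gives P_stag − P_static = ½ρv².
ΔP = ½·804.3·9.816² = 38750 Pa.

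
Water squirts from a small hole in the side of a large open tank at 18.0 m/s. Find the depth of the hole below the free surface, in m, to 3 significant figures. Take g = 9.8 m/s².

h ≈ 16.5 m

Inverting v = √(2gh) gives h = v² / 2g.
h = 18.0²/(2·9.8) = 324/19.60 = 16.5 m.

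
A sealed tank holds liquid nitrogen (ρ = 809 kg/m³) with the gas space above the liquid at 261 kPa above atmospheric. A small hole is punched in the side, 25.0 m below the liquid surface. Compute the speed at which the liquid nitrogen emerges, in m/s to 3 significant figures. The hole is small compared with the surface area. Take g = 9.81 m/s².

v ≈ 33.7 m/s

Take point 1 at the surface (v₁ ≈ 0) and point 2 at the hole (at atmospheric pressure). Bernoulli: P₁ + ρg h = P_atm + ½ρv₂².
With P₁ − P_atm = 261000 Pa, v₂ = √(2gh + 2ΔP/ρ) = √(2·9.81·25.0 + 2·261000/809) = 33.7 m/s.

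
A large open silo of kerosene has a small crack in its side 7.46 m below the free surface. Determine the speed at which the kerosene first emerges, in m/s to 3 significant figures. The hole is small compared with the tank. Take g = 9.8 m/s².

v ≈ 12.1 m/s

With the surface at rest and both surface and jet at atmospheric pressure, Bernoulli gives ρg h = ½ρv², so v = √(2gh) = √(2·9.8·7.46) = 12.1 m/s.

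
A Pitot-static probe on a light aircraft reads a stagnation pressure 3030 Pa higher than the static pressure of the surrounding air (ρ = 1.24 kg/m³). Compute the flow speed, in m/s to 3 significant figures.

v ≈ 69.9 m/s

The dynamic pressure equals the rise in static pressure at the stagnation point: ΔP = ½ρv².
v = √(2ΔP/ρ) = √(2·3030/1.24) = 69.9 m/s.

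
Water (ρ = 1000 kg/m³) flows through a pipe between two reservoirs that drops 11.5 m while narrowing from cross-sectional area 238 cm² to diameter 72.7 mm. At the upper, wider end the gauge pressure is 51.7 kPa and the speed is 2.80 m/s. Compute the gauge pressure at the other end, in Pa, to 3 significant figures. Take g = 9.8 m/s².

By continuity, v₂ = v₁·A₁/A₂ = 2.80·(238/41.5) = 16.1 m/s.
Applying Bernoulli between the two ends and solving for P₂: P₂ = P₁ + ½ρ(v₁² − v₂²) − ρgΔh.
P₂ = 51700 + ½·1000·(2.80² − 16.1²) − 1000·9.8·(−11.5) = 51700 + (-125000) − (-113000) = 39500 Pa.

P₂ ≈ 39500 Pa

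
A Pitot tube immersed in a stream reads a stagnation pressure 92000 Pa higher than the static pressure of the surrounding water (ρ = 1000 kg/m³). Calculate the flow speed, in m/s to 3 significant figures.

At the stagnation point the flow is brought to rest, so Bernoulli gives P_stag − P_static = ½ρv².
v = √(2ΔP/ρ) = √(2·92000/1000) = 13.6 m/s.

v = 13.6 m/s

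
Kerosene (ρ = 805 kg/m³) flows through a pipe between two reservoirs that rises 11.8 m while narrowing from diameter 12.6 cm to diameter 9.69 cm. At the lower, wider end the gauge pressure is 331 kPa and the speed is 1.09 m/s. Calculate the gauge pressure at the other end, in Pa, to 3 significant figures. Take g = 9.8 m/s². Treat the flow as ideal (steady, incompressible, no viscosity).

The volume flow rate is constant, so v₂ = (A₁/A₂)v₁ = (125/73.7)·1.09 = 1.84 m/s.
Applying Bernoulli between the two ends and solving for P₂: P₂ = P₁ + ½ρ(v₁² − v₂²) − ρgΔh.
P₂ = 331000 + ½·805·(1.09² − 1.84²) − 805·9.8·(+11.8) = 331000 + (-889) − (93100) = 237000 Pa.

P₂ ≈ 237000 Pa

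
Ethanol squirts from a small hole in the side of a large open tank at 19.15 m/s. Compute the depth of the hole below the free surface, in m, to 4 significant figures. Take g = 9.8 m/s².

h ≈ 18.71 m

For a small hole in a large open tank, ½v² = gh, giving h = v²/(2g).
h = 19.15²/(2·9.8) = 366.7/19.60 = 18.71 m.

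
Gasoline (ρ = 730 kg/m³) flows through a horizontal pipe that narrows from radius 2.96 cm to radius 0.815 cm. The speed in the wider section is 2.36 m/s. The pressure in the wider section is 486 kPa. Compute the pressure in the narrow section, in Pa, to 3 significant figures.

P₂ ≈ 134000 Pa

Mass conservation (A₁v₁ = A₂v₂) gives v₂ = 2.36 × 27.5/2.09 = 31.1 m/s.
Bernoulli (h₁ = h₂): P₁ − P₂ = ½ρ(v₂² − v₁²).
P₂ = P₁ − ½ρ(v₂² − v₁²) = 486000 − ½·730·(31.1² − 2.36²) = 486000 − 352000 = 134000 Pa.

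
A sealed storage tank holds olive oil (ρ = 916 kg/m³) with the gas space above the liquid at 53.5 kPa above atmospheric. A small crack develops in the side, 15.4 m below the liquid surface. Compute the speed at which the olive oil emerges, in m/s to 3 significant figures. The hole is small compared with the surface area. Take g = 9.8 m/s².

v ≈ 20.5 m/s

Take point 1 at the surface (v₁ ≈ 0) and point 2 at the hole (at atmospheric pressure). Bernoulli: P₁ + ρg h = P_atm + ½ρv₂².
With P₁ − P_atm = 53500 Pa, v₂ = √(2gh + 2ΔP/ρ) = √(2·9.8·15.4 + 2·53500/916) = 20.5 m/s.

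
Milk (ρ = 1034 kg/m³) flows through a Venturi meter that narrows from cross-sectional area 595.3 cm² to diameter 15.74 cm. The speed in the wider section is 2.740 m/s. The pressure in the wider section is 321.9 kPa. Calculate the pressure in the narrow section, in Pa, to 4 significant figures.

By continuity, v₂ = v₁·A₁/A₂ = 2.740·(595.3/194.6) = 8.383 m/s.
The pipe is horizontal, so Bernoulli reduces to P₁ + ½ρv₁² = P₂ + ½ρv₂².
P₂ = P₁ − ½ρ(v₂² − v₁²) = 321900 − ½·1034·(8.383² − 2.740²) = 321900 − 32450 = 289500 Pa.

P₂ = 289500 Pa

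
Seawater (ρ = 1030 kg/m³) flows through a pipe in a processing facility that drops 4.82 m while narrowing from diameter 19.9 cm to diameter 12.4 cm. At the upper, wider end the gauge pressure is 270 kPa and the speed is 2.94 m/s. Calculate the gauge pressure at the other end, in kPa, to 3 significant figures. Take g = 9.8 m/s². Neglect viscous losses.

Continuity gives A₁v₁ = A₂v₂, so v₂ = (311 cm²)/(121 cm²) × 2.94 m/s = 7.57 m/s.
Applying Bernoulli between the two ends and solving for P₂: P₂ = P₁ + ½ρ(v₁² − v₂²) − ρgΔh.
P₂ = 270000 + ½·1030·(2.94² − 7.57²) − 1030·9.8·(−4.82) = 270000 + (-25100) − (-48700) = 294000 Pa.

294 kPa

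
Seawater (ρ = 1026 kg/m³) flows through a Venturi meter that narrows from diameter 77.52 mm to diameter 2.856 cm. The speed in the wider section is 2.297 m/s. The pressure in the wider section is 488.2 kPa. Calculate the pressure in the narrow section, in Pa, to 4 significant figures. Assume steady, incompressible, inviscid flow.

The volume flow rate is constant, so v₂ = (A₁/A₂)v₁ = (47.20/6.406)·2.297 = 16.92 m/s.
With no height change, Bernoulli's equation is P₁ + ½ρv₁² = P₂ + ½ρv₂².
P₂ = P₁ − ½ρ(v₂² − v₁²) = 488200 − ½·1026·(16.92² − 2.297²) = 488200 − 144200 = 344000 Pa.

P₂ ≈ 344000 Pa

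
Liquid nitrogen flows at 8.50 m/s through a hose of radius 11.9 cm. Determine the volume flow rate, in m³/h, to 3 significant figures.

Q ≈ 1360 m³/h

Q = A·v = 0.0445 m² × 8.50 m/s = 0.378 m³/s.
Converting: 0.378 m³/s × 3600 = 1360 m³/h.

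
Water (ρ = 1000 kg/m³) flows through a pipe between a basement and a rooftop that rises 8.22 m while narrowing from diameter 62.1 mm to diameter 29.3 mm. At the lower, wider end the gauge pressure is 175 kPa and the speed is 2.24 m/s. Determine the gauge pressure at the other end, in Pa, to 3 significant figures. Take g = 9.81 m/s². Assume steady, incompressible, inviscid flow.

P₂ ≈ 46200 Pa

Continuity gives A₁v₁ = A₂v₂, so v₂ = (30.3 cm²)/(6.74 cm²) × 2.24 m/s = 10.1 m/s.
Energy conservation along the streamline gives P₂ = P₁ − ½ρ(v₂² − v₁²) − ρg(h₂ − h₁).
P₂ = 175000 + ½·1000·(2.24² − 10.1²) − 1000·9.81·(+8.22) = 175000 + (-48100) − (80600) = 46200 Pa.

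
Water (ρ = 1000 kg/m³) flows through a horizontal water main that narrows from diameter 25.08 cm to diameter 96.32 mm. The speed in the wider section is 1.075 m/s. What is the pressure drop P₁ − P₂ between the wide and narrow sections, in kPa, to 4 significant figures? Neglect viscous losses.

ΔP = 25.98 kPa

Continuity gives A₁v₁ = A₂v₂, so v₂ = (494.0 cm²)/(72.87 cm²) × 1.075 m/s = 7.288 m/s.
With no height change, Bernoulli's equation is P₁ + ½ρv₁² = P₂ + ½ρv₂².
P₁ − P₂ = ½·1000·(7.288² − 1.075²) = ½·1000·51.96 = 25980 Pa.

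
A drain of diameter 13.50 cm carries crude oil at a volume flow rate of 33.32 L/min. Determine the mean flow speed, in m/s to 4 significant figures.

Q = 33.32 L/min = 0.0005553 m³/s.
v = Q/A = 0.0005553 / 0.01431 = 0.03880 m/s.

v = 0.03880 m/s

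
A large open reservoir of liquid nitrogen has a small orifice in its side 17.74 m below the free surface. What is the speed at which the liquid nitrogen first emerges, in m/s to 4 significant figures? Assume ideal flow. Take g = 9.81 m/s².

v = 18.66 m/s

With the surface at rest and both surface and jet at atmospheric pressure, Bernoulli gives ρg h = ½ρv², so v = √(2gh) = √(2·9.81·17.74) = 18.66 m/s.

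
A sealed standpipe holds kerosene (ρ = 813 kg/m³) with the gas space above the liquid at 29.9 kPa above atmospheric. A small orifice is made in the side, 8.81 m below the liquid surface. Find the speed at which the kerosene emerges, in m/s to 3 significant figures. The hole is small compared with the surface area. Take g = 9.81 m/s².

15.7 m/s

Take point 1 at the surface (v₁ ≈ 0) and point 2 at the hole (at atmospheric pressure). Bernoulli: P₁ + ρg h = P_atm + ½ρv₂².
With P₁ − P_atm = 29900 Pa, v₂ = √(2gh + 2ΔP/ρ) = √(2·9.81·8.81 + 2·29900/813) = 15.7 m/s.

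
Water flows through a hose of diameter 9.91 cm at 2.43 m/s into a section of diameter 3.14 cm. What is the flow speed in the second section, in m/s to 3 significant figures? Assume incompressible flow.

Mass conservation (A₁v₁ = A₂v₂) gives v₂ = 2.43 × 77.1/7.74 = 24.2 m/s.

24.2 m/s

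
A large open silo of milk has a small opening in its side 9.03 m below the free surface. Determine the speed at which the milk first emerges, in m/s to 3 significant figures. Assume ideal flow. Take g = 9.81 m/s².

v ≈ 13.3 m/s

With the surface at rest and both surface and jet at atmospheric pressure, Bernoulli gives ρg h = ½ρv², so v = √(2gh) = √(2·9.81·9.03) = 13.3 m/s.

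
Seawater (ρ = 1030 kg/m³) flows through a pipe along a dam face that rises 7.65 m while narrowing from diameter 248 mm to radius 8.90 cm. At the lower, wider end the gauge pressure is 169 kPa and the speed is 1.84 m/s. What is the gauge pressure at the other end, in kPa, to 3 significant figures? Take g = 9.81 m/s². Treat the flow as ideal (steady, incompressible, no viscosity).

P₂ = 86.9 kPa

Mass conservation (A₁v₁ = A₂v₂) gives v₂ = 1.84 × 483/249 = 3.57 m/s.
Applying Bernoulli between the two ends and solving for P₂: P₂ = P₁ + ½ρ(v₁² − v₂²) − ρgΔh.
P₂ = 169000 + ½·1030·(1.84² − 3.57²) − 1030·9.81·(+7.65) = 169000 + (-4830) − (77300) = 86900 Pa.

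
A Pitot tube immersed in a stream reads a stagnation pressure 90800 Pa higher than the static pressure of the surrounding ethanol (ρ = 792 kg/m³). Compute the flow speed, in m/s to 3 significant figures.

The dynamic pressure equals the rise in static pressure at the stagnation point: ΔP = ½ρv².
v = √(2ΔP/ρ) = √(2·90800/792) = 15.1 m/s.

v ≈ 15.1 m/s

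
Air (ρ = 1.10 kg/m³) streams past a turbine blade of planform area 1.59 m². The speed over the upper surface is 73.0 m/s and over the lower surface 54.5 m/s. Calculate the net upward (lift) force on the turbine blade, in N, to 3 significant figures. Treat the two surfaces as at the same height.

The faster flow above has the lower pressure; Bernoulli (same height) gives ΔP = ½ρ(v_up² − v_low²).
ΔP = ½·1.10·(73.0² − 54.5²) = 1300 Pa.
Lift = ΔP · A = 1300 × 1.59 = 2060 N.

F ≈ 2060 N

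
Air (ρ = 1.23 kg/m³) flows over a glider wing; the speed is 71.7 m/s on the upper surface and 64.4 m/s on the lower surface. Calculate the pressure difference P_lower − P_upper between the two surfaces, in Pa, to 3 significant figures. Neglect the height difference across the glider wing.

ΔP ≈ 611 Pa

The pressure is lower where the speed is higher: ΔP = ½ρ(v_up² − v_low²).
ΔP = ½·1.23·(71.7² − 64.4²) = 611 Pa.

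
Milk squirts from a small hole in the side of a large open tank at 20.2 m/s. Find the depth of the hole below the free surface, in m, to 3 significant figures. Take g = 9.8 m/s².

20.8 m

Torricelli: v = √(2gh), so h = v²/(2g).
h = 20.2²/(2·9.8) = 408/19.60 = 20.8 m.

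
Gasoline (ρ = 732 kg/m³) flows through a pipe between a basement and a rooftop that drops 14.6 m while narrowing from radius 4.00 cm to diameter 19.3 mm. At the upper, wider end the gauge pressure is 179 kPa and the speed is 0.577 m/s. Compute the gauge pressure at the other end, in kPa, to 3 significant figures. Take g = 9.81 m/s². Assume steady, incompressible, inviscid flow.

P₂ ≈ 248 kPa

The volume flow rate is constant, so v₂ = (A₁/A₂)v₁ = (50.3/2.93)·0.577 = 9.91 m/s.
Energy conservation along the streamline gives P₂ = P₁ − ½ρ(v₂² − v₁²) − ρg(h₂ − h₁).
P₂ = 179000 + ½·732·(0.577² − 9.91²) − 732·9.81·(−14.6) = 179000 + (-35900) − (-105000) = 248000 Pa.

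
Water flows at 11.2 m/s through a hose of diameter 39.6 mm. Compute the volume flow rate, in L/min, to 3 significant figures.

Q = A·v = 0.00123 m² × 11.2 m/s = 0.0138 m³/s.
Converting: 0.0138 m³/s × 60000 = 828 L/min.

Q ≈ 828 L/min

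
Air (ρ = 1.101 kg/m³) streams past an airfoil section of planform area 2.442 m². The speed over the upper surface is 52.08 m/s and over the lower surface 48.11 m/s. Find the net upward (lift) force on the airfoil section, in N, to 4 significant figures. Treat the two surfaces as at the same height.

With equal heights on the two surfaces, Bernoulli gives P_lower − P_upper = ½ρ(v_upper² − v_lower²).
ΔP = ½·1.101·(52.08² − 48.11²) = 219.0 Pa.
Lift = ΔP · A = 219.0 × 2.442 = 534.7 N.

F = 534.7 N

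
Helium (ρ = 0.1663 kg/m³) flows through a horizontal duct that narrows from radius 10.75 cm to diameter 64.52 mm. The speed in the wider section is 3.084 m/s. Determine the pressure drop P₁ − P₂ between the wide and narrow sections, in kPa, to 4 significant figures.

Mass conservation (A₁v₁ = A₂v₂) gives v₂ = 3.084 × 363.1/32.69 = 34.25 m/s.
The pipe is horizontal, so Bernoulli reduces to P₁ + ½ρv₁² = P₂ + ½ρv₂².
P₁ − P₂ = ½·0.1663·(34.25² − 3.084²) = ½·0.1663·1163 = 96.72 Pa.

ΔP ≈ 0.09672 kPa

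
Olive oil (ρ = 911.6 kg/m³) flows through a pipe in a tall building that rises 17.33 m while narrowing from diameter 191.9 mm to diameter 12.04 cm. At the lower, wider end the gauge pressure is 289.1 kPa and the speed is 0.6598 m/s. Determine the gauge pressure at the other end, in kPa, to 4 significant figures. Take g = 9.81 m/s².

P₂ ≈ 133.0 kPa

By continuity, v₂ = v₁·A₁/A₂ = 0.6598·(289.2/113.9) = 1.676 m/s.
Energy conservation along the streamline gives P₂ = P₁ − ½ρ(v₂² − v₁²) − ρg(h₂ − h₁).
P₂ = 289100 + ½·911.6·(0.6598² − 1.676²) − 911.6·9.81·(+17.33) = 289100 + (-1082) − (155000) = 133000 Pa.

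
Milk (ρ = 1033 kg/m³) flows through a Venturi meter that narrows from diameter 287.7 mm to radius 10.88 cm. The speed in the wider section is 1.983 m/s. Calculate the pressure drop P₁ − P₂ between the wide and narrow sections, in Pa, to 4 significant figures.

ΔP ≈ 4175 Pa

Continuity gives A₁v₁ = A₂v₂, so v₂ = (650.1 cm²)/(371.9 cm²) × 1.983 m/s = 3.466 m/s.
Along the horizontal streamline, P + ½ρv² is constant.
P₁ − P₂ = ½·1033·(3.466² − 1.983²) = ½·1033·8.084 = 4175 Pa.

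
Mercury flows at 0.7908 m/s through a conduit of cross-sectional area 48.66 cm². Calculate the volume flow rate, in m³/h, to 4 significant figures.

Q ≈ 13.85 m³/h

Q = A·v = 0.004866 m² × 0.7908 m/s = 0.003848 m³/s.
Converting: 0.003848 m³/s × 3600 = 13.85 m³/h.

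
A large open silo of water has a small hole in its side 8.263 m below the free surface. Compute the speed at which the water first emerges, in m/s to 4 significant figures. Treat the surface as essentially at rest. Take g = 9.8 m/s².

Bernoulli from surface to hole (P equal, v_surface ≈ 0): v = √(2gh) = √(2×9.8×8.263) = 12.73 m/s.

v ≈ 12.73 m/s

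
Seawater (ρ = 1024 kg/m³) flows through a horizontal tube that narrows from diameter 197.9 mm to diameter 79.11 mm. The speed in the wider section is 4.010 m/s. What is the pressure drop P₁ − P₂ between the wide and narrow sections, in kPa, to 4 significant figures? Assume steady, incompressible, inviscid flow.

314.2 kPa

By continuity, v₂ = v₁·A₁/A₂ = 4.010·(307.6/49.15) = 25.09 m/s.
With no height change, Bernoulli's equation is P₁ + ½ρv₁² = P₂ + ½ρv₂².
P₁ − P₂ = ½·1024·(25.09² − 4.010²) = ½·1024·613.6 = 314200 Pa.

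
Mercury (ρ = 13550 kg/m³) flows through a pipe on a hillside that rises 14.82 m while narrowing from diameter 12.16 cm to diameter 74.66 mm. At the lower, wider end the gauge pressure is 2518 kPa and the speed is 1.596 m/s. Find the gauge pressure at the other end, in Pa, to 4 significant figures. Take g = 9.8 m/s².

The volume flow rate is constant, so v₂ = (A₁/A₂)v₁ = (116.1/43.78)·1.596 = 4.234 m/s.
Bernoulli: P₁ + ½ρv₁² + ρg h₁ = P₂ + ½ρv₂² + ρg h₂, so P₂ = P₁ + ½ρ(v₁² − v₂²) − ρg(h₂ − h₁).
P₂ = 2518000 + ½·13550·(1.596² − 4.234²) − 13550·9.8·(+14.82) = 2518000 + (-104200) − (1968000) = 445900 Pa.

P₂ ≈ 445900 Pa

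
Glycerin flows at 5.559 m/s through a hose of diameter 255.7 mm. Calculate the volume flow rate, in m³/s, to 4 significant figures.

Q = A·v = 0.05135 m² × 5.559 m/s = 0.2855 m³/s.

0.2855 m³/s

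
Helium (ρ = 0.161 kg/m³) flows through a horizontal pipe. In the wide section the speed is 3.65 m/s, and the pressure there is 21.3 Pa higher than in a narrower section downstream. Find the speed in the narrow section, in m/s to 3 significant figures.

v₂ ≈ 16.7 m/s

Along the level pipe P + ½ρv² is conserved, hence v₂² = v₁² + 2(P₁ − P₂)/ρ.
v₂ = √(3.65² + 2·21.3/0.161) = √(13.3 + 265) = 16.7 m/s.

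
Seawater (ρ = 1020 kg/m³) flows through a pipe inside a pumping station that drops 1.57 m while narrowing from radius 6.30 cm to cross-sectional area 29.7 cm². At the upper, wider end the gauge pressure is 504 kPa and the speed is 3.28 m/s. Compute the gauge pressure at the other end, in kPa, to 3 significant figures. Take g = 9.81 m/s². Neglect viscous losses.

P₂ = 428 kPa

Mass conservation (A₁v₁ = A₂v₂) gives v₂ = 3.28 × 125/29.7 = 13.8 m/s.
Energy conservation along the streamline gives P₂ = P₁ − ½ρ(v₂² − v₁²) − ρg(h₂ − h₁).
P₂ = 504000 + ½·1020·(3.28² − 13.8²) − 1020·9.81·(−1.57) = 504000 + (-91200) − (-15700) = 428000 Pa.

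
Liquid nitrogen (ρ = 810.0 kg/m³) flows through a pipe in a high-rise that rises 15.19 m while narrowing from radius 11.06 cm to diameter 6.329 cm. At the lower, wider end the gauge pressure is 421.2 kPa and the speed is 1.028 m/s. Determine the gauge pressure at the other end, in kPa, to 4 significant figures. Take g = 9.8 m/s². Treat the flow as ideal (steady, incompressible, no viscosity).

P₂ ≈ 237.2 kPa

The volume flow rate is constant, so v₂ = (A₁/A₂)v₁ = (384.3/31.46)·1.028 = 12.56 m/s.
Energy conservation along the streamline gives P₂ = P₁ − ½ρ(v₂² − v₁²) − ρg(h₂ − h₁).
P₂ = 421200 + ½·810.0·(1.028² − 12.56²) − 810.0·9.8·(+15.19) = 421200 + (-63430) − (120600) = 237200 Pa.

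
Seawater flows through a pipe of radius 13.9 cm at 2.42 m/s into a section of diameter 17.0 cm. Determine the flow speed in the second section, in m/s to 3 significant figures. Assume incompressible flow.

v₂ = 6.47 m/s

Continuity gives A₁v₁ = A₂v₂, so v₂ = (607 cm²)/(227 cm²) × 2.42 m/s = 6.47 m/s.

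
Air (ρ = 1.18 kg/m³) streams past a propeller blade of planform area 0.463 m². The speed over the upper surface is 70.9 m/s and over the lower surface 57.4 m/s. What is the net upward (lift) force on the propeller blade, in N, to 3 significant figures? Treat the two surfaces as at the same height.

F = 473 N

With equal heights on the two surfaces, Bernoulli gives P_lower − P_upper = ½ρ(v_upper² − v_lower²).
ΔP = ½·1.18·(70.9² − 57.4²) = 1020 Pa.
Lift = ΔP · A = 1020 × 0.463 = 473 N.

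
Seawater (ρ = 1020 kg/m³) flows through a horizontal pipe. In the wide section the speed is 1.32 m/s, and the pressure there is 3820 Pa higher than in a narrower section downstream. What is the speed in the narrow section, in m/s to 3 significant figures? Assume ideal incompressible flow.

v₂ ≈ 3.04 m/s

Along the level pipe P + ½ρv² is conserved, hence v₂² = v₁² + 2(P₁ − P₂)/ρ.
v₂ = √(1.32² + 2·3820/1020) = √(1.74 + 7.49) = 3.04 m/s.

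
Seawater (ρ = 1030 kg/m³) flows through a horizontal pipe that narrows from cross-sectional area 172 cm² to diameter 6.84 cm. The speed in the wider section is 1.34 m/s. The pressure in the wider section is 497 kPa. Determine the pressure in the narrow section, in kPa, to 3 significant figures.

P₂ ≈ 478 kPa

Mass conservation (A₁v₁ = A₂v₂) gives v₂ = 1.34 × 172/36.7 = 6.27 m/s.
The pipe is horizontal, so Bernoulli reduces to P₁ + ½ρv₁² = P₂ + ½ρv₂².
P₂ = P₁ − ½ρ(v₂² − v₁²) = 497000 − ½·1030·(6.27² − 1.34²) = 497000 − 19300 = 478000 Pa.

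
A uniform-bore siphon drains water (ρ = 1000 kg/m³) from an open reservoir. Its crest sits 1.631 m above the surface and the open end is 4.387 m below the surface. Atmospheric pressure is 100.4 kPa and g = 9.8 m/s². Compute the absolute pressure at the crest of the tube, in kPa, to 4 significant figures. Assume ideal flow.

The outlet speed comes from Torricelli: v = √(2g·4.387) = 9.273 m/s.
With constant cross-section the crest speed equals v; applying Bernoulli from the surface up to the crest, P_top = P_atm − ½ρv² − ρg·h_top.
P_top = 100400 − ½·1000·9.273² − 1000·9.8·1.631 = 41420 Pa.

41.42 kPa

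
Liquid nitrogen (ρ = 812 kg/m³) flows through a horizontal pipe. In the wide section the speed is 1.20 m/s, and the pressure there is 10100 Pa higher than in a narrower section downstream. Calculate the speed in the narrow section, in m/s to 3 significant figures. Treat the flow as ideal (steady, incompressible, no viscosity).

v₂ ≈ 5.13 m/s

Horizontal Bernoulli: P₁ + ½ρv₁² = P₂ + ½ρv₂², so v₂² = v₁² + 2(P₁ − P₂)/ρ.
v₂ = √(1.20² + 2·10100/812) = √(1.44 + 24.9) = 5.13 m/s.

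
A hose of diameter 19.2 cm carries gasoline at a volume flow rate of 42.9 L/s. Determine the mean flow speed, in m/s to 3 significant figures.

Q = 42.9 L/s = 0.0429 m³/s.
v = Q/A = 0.0429 / 0.0290 = 1.48 m/s.

v ≈ 1.48 m/s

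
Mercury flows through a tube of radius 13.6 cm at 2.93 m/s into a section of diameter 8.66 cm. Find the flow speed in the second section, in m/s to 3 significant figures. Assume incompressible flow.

v₂ ≈ 28.9 m/s

By continuity, v₂ = v₁·A₁/A₂ = 2.93·(581/58.9) = 28.9 m/s.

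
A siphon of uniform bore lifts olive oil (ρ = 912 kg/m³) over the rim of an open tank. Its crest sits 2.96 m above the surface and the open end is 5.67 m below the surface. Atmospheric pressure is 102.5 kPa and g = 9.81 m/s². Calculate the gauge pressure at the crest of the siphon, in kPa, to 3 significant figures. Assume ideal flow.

P_gauge = -77.2 kPa

Bernoulli surface→outlet gives ½v² = g·h_out, so v = √(2·9.81·5.67) = 10.5 m/s.
The bore is uniform, so the speed at the crest is the same v. Bernoulli surface→crest: P_atm = P_top + ½ρv² + ρg·h_top.
P_top = 102500 − ½·912·10.5² − 912·9.81·2.96 = 25300 Pa. So P_gauge = P_top − P_atm = -77200 Pa.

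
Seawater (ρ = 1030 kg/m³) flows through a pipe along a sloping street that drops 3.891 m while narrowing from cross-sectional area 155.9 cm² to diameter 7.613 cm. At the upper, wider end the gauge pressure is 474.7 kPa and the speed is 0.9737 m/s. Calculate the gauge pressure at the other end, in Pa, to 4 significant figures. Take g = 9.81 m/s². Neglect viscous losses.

P₂ = 508800 Pa

By continuity, v₂ = v₁·A₁/A₂ = 0.9737·(155.9/45.52) = 3.335 m/s.
Bernoulli: P₁ + ½ρv₁² + ρg h₁ = P₂ + ½ρv₂² + ρg h₂, so P₂ = P₁ + ½ρ(v₁² − v₂²) − ρg(h₂ − h₁).
P₂ = 474700 + ½·1030·(0.9737² − 3.335²) − 1030·9.81·(−3.891) = 474700 + (-5239) − (-39320) = 508800 Pa.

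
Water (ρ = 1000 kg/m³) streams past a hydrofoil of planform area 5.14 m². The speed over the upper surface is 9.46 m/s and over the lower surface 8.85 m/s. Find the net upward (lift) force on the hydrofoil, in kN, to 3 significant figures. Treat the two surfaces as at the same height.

From P + ½ρv² = const at equal height, P_low − P_up = ½ρ(v_up² − v_low²).
ΔP = ½·1000·(9.46² − 8.85²) = 5580 Pa.
Lift = ΔP · A = 5580 × 5.14 = 28700 N.

F ≈ 28.7 kN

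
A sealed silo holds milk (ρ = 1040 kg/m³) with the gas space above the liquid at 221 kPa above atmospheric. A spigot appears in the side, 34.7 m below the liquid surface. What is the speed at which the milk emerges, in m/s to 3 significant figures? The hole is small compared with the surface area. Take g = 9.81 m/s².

v = 33.3 m/s

Take point 1 at the surface (v₁ ≈ 0) and point 2 at the hole (at atmospheric pressure). Bernoulli: P₁ + ρg h = P_atm + ½ρv₂².
With P₁ − P_atm = 221000 Pa, v₂ = √(2gh + 2ΔP/ρ) = √(2·9.81·34.7 + 2·221000/1040) = 33.3 m/s.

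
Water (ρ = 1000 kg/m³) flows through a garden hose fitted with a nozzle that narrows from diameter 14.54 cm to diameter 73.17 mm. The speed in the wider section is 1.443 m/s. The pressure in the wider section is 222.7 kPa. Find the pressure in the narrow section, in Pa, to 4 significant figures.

P₂ ≈ 207500 Pa

Continuity gives A₁v₁ = A₂v₂, so v₂ = (166.0 cm²)/(42.05 cm²) × 1.443 m/s = 5.698 m/s.
Along the horizontal streamline, P + ½ρv² is constant.
P₂ = P₁ − ½ρ(v₂² − v₁²) = 222700 − ½·1000·(5.698² − 1.443²) = 222700 − 15190 = 207500 Pa.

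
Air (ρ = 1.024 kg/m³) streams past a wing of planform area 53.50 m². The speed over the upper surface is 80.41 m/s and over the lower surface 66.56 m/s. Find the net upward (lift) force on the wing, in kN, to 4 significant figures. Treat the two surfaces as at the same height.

F = 55.76 kN

From P + ½ρv² = const at equal height, P_low − P_up = ½ρ(v_up² − v_low²).
ΔP = ½·1.024·(80.41² − 66.56²) = 1042 Pa.
Lift = ΔP · A = 1042 × 53.50 = 55760 N.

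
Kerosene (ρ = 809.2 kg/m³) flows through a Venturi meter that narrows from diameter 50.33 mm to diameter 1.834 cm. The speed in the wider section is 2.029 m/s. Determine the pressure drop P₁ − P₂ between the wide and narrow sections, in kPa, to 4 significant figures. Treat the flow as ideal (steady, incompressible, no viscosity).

ΔP ≈ 92.81 kPa

Continuity gives A₁v₁ = A₂v₂, so v₂ = (19.89 cm²)/(2.642 cm²) × 2.029 m/s = 15.28 m/s.
The pipe is horizontal, so Bernoulli reduces to P₁ + ½ρv₁² = P₂ + ½ρv₂².
P₁ − P₂ = ½·809.2·(15.28² − 2.029²) = ½·809.2·229.4 = 92810 Pa.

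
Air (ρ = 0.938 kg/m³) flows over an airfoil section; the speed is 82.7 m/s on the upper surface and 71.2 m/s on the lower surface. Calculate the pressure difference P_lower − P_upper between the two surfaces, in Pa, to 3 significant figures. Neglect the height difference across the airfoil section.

The pressure is lower where the speed is higher: ΔP = ½ρ(v_up² − v_low²).
ΔP = ½·0.938·(82.7² − 71.2²) = 830 Pa.

830 Pa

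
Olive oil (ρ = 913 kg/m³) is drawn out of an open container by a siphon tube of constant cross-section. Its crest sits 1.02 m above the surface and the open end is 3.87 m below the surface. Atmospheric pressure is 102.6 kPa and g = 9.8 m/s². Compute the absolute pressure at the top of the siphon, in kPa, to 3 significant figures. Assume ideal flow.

P_top ≈ 58.8 kPa

The outlet speed comes from Torricelli: v = √(2g·3.87) = 8.71 m/s.
Continuity keeps v the same throughout the tube; from surface to crest, P_atm + 0 = P_top + ½ρv² + ρg·h_top.
P_top = 102600 − ½·913·8.71² − 913·9.8·1.02 = 58800 Pa.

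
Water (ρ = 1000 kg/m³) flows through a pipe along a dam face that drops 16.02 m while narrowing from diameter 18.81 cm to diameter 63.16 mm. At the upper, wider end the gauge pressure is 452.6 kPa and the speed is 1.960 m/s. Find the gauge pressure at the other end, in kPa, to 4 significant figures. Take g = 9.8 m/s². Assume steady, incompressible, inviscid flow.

The volume flow rate is constant, so v₂ = (A₁/A₂)v₁ = (277.9/31.33)·1.960 = 17.38 m/s.
Energy conservation along the streamline gives P₂ = P₁ − ½ρ(v₂² − v₁²) − ρg(h₂ − h₁).
P₂ = 452600 + ½·1000·(1.960² − 17.38²) − 1000·9.8·(−16.02) = 452600 + (-149200) − (-157000) = 460400 Pa.

P₂ ≈ 460.4 kPa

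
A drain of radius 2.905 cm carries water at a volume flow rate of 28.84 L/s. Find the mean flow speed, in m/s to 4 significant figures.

Q = 28.84 L/s = 0.02884 m³/s.
v = Q/A = 0.02884 / 0.002651 = 10.88 m/s.

v = 10.88 m/s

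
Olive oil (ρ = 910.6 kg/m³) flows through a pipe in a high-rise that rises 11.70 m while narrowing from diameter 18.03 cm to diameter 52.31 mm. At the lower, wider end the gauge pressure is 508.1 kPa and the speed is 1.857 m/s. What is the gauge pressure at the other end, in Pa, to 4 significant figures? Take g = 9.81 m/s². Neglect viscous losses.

P₂ ≈ 183600 Pa

The volume flow rate is constant, so v₂ = (A₁/A₂)v₁ = (255.3/21.49)·1.857 = 22.06 m/s.
Applying Bernoulli between the two ends and solving for P₂: P₂ = P₁ + ½ρ(v₁² − v₂²) − ρgΔh.
P₂ = 508100 + ½·910.6·(1.857² − 22.06²) − 910.6·9.81·(+11.70) = 508100 + (-220000) − (104500) = 183600 Pa.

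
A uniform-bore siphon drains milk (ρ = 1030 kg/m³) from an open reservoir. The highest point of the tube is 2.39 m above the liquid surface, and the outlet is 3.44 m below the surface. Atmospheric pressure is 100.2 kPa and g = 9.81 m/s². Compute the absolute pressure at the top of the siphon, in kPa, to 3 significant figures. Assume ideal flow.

Bernoulli surface→outlet gives ½v² = g·h_out, so v = √(2·9.81·3.44) = 8.22 m/s.
With constant cross-section the crest speed equals v; applying Bernoulli from the surface up to the crest, P_top = P_atm − ½ρv² − ρg·h_top.
P_top = 100200 − ½·1030·8.22² − 1030·9.81·2.39 = 41300 Pa.

41.3 kPa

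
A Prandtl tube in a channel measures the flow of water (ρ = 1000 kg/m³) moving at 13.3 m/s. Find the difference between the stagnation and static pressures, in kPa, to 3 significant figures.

ΔP = 88.4 kPa

Bernoulli between the free stream and the stagnation point: ½ρv² = P_stag − P_static.
ΔP = ½·1000·13.3² = 88400 Pa.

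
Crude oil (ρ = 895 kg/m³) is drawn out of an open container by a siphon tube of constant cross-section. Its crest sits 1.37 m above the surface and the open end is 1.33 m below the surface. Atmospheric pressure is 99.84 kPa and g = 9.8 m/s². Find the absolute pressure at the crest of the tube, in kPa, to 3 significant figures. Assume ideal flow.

Bernoulli surface→outlet gives ½v² = g·h_out, so v = √(2·9.8·1.33) = 5.11 m/s.
Continuity keeps v the same throughout the tube; from surface to crest, P_atm + 0 = P_top + ½ρv² + ρg·h_top.
P_top = 99840 − ½·895·5.11² − 895·9.8·1.37 = 76200 Pa.

P_top ≈ 76.2 kPa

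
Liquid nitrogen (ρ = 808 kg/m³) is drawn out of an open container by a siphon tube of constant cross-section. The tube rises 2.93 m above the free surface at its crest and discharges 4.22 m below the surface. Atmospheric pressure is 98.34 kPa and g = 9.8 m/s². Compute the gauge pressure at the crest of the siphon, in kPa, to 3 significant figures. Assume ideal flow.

The outlet speed comes from Torricelli: v = √(2g·4.22) = 9.09 m/s.
The bore is uniform, so the speed at the crest is the same v. Bernoulli surface→crest: P_atm = P_top + ½ρv² + ρg·h_top.
P_top = 98340 − ½·808·9.09² − 808·9.8·2.93 = 41700 Pa. So P_gauge = P_top − P_atm = -56600 Pa.

-56.6 kPa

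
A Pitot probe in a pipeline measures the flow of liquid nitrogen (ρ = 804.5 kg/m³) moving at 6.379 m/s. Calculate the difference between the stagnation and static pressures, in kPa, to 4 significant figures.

ΔP ≈ 16.37 kPa

At the stagnation point the flow is brought to rest, so Bernoulli gives P_stag − P_static = ½ρv².
ΔP = ½·804.5·6.379² = 16370 Pa.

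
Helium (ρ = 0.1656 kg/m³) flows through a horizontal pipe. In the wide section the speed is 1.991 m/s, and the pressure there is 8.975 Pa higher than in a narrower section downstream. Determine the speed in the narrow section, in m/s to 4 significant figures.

Horizontal Bernoulli: P₁ + ½ρv₁² = P₂ + ½ρv₂², so v₂² = v₁² + 2(P₁ − P₂)/ρ.
v₂ = √(1.991² + 2·8.975/0.1656) = √(3.964 + 108.4) = 10.60 m/s.

v₂ ≈ 10.60 m/s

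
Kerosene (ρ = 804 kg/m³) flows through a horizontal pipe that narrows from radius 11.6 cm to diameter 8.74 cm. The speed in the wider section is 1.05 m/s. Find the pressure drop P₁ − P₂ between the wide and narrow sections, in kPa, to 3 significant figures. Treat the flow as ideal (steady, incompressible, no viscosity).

Continuity gives A₁v₁ = A₂v₂, so v₂ = (423 cm²)/(60.0 cm²) × 1.05 m/s = 7.40 m/s.
The pipe is horizontal, so Bernoulli reduces to P₁ + ½ρv₁² = P₂ + ½ρv₂².
P₁ − P₂ = ½·804·(7.40² − 1.05²) = ½·804·53.6 = 21600 Pa.

ΔP ≈ 21.6 kPa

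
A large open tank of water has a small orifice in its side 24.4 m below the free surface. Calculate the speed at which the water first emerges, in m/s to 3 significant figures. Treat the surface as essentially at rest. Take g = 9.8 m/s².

With the surface at rest and both surface and jet at atmospheric pressure, Bernoulli gives ρg h = ½ρv², so v = √(2gh) = √(2·9.8·24.4) = 21.9 m/s.

v = 21.9 m/s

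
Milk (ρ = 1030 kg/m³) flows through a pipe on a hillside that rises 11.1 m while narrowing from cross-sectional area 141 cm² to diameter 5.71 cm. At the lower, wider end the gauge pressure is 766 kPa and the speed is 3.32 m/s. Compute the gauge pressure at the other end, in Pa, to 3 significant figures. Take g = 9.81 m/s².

P₂ ≈ 487000 Pa

By continuity, v₂ = v₁·A₁/A₂ = 3.32·(141/25.6) = 18.3 m/s.
Bernoulli: P₁ + ½ρv₁² + ρg h₁ = P₂ + ½ρv₂² + ρg h₂, so P₂ = P₁ + ½ρ(v₁² − v₂²) − ρg(h₂ − h₁).
P₂ = 766000 + ½·1030·(3.32² − 18.3²) − 1030·9.81·(+11.1) = 766000 + (-166000) − (112000) = 487000 Pa.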